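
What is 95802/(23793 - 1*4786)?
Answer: 95802/19007 ≈ 5.0404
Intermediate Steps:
95802/(23793 - 1*4786) = 95802/(23793 - 4786) = 95802/19007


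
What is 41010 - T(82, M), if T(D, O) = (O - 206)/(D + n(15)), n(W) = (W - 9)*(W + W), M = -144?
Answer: 5372485/131 ≈ 41011.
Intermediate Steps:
n(W) = 2*W*(-9 + W) (n(W) = (-9 + W)*(2*W) = 2*W*(-9 + W))
T(D, O) = (-206 + O)/(180 + D) (T(D, O) = (O - 206)/(D + 2*15*(-9 + 15)) = (-206 + O)/(D + 2*15*6) = (-206 + O)/(D + 180) = (-206 + O)/(180 + D))
41010 - T(82, M) = 41010 - (-206 - 144)/(180 + 82) = 41010 - (-350)/262 = 41010 - 1*(-175/131) = 41010 + 175/131 = 5372485/131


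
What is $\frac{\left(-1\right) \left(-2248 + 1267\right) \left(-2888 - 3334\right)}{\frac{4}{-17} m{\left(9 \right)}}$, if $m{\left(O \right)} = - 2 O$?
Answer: $- \frac{5764683}{4} \approx -1.4412 \cdot 10^{6}$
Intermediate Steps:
$\frac{\left(-1\right) \left(-2248 + 1267\right) \left(-2888 - 3334\right)}{\frac{4}{-17} m{\left(9 \right)}} = \frac{\left(-1\right) \left(-2248 + 1267\right) \left(-2888 - 3334\right)}{\frac{4}{-17} \left(\left(-2\right) 9\right)} = \frac{\left(-1\right) \left(\left(-981\right) \left(-6222\right)\right)}{4 \left(- \frac{1}{17}\right) \left(-18\right)} = \frac{\left(-1\right) 6103782}{\left(- \frac{4}{17}\right) \left(-18\right)} = - \frac{6103782}{\frac{72}{17}} = \left(-6103782\right) \frac{17}{72} = - \frac{5764683}{4}$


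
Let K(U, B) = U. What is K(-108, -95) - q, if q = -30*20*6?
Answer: 3492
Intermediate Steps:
q = -3600 (q = -600*6 = -3600)
K(-108, -95) - q = -108 - 1*(-3600) = -108 + 3600 = 3492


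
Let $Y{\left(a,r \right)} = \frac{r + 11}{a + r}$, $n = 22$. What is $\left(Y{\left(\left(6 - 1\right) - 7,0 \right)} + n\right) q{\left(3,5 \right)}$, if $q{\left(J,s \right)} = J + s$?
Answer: $132$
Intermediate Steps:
$Y{\left(a,r \right)} = \frac{11 + r}{a + r}$
$\left(Y{\left(\left(6 - 1\right) - 7,0 \right)} + n\right) q{\left(3,5 \right)} = \left(\frac{11 + 0}{\left(\left(6 - 1\right) - 7\right) + 0} + 22\right) \left(3 + 5\right) = \left(\frac{1}{\left(5 - 7\right) + 0} \cdot 11 + 22\right) 8 = \left(\frac{1}{-2 + 0} \cdot 11 + 22\right) 8 = \left(\frac{1}{-2} \cdot 11 + 22\right) 8 = \left(\left(- \frac{1}{2}\right) 11 + 22\right) 8 = \left(- \frac{11}{2} + 22\right) 8 = \frac{33}{2} \cdot 8 = 132$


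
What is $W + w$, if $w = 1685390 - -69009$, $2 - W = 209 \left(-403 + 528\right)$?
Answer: $1728276$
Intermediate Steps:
$W = -26123$ ($W = 2 - 209 \left(-403 + 528\right) = 2 - 209 \cdot 125 = 2 - 26125 = -26123$)
$w = 1754399$ ($w = 1685390 + 69009 = 1754399$)
$W + w = -26123 + 1754399 = 1728276$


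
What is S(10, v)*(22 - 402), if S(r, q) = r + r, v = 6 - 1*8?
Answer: -7600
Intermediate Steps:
v = -2 (v = 6 - 8 = -2)
S(r, q) = 2*r
S(10, v)*(22 - 402) = (2*10)*(22 - 402) = 20*(-380) = -7600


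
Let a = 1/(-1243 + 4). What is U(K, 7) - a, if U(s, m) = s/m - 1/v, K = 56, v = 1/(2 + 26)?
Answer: -24779/1239 ≈ -19.999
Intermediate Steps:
v = 1/28 ≈ 0.035714
U(s, m) = -28 + s/m (U(s, m) = s/m - 1/1/28 = s/m - 1*28 = s/m - 28 = -28 + s/m)
a = -1/1239 (a = 1/(-1239) = -1/1239 ≈ -0.00080710)
U(K, 7) - a = (-28 + 56/7) - 1*(-1/1239) = (-28 + 56*(1/7)) + 1/1239 = (-28 + 8) + 1/1239 = -20 + 1/1239 = -24779/1239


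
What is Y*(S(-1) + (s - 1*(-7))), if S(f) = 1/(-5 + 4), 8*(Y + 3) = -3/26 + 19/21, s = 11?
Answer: -215441/4368 ≈ -49.323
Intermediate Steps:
Y = -12673/4368 (Y = -3 + (-3/26 + 19/21)/8 = -3 + (⅛)*(431/546) = -3 + 431/4368 = -12673/4368 ≈ -2.9013)
S(f) = -1 (S(f) = 1/(-1) = -1)
Y*(S(-1) + (s - 1*(-7))) = -12673*(-1 + (11 - 1*(-7)))/4368 = -12673*(-1 + (11 + 7))/4368 = -12673*(-1 + 18)/4368 = -12673/4368*17 = -215441/4368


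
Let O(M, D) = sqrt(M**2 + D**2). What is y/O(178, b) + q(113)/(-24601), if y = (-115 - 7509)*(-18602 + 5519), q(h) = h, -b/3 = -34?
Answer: -113/24601 + 24936198*sqrt(10522)/5261 ≈ 4.8620e+5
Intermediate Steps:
b = 102 (b = -3*(-34) = 102)
y = 99744792 (y = -7624*(-13083) = 99744792)
O(M, D) = sqrt(D**2 + M**2)
y/O(178, b) + q(113)/(-24601) = 99744792/(sqrt(102**2 + 178**2)) + 113/(-24601) = 99744792/(sqrt(10404 + 31684)) + 113*(-1/24601) = 99744792/(sqrt(42088)) - 113/24601 = 99744792/((2*sqrt(10522))) - 113/24601 = 99744792*(sqrt(10522)/21044) - 113/24601 = 24936198*sqrt(10522)/5261 - 113/24601 = -113/24601 + 24936198*sqrt(10522)/5261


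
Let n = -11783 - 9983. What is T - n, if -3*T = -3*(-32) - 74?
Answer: 65276/3 ≈ 21759.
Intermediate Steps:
n = -21766
T = -22/3 (T = -(-3*(-32) - 74)/3 = -(96 - 74)/3 = -⅓*22 = -22/3 ≈ -7.3333)
T - n = -22/3 - 1*(-21766) = -22/3 + 21766 = 65276/3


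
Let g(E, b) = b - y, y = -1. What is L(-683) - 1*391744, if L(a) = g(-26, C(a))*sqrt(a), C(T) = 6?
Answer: -391744 + 7*I*sqrt(683) ≈ -3.9174e+5 + 182.94*I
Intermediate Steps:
g(E, b) = 1 + b (g(E, b) = b - 1*(-1) = b + 1 = 1 + b)
L(a) = 7*sqrt(a) (L(a) = (1 + 6)*sqrt(a) = 7*sqrt(a))
L(-683) - 1*391744 = 7*sqrt(-683) - 1*391744 = 7*(I*sqrt(683)) - 391744 = 7*I*sqrt(683) - 391744 = -391744 + 7*I*sqrt(683)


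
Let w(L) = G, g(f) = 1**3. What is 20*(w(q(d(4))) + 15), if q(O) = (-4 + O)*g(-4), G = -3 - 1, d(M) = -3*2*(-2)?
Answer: 220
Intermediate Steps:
g(f) = 1
d(M) = 12 (d(M) = -6*(-2) = 12)
G = -4
q(O) = -4 + O (q(O) = (-4 + O)*1 = -4 + O)
w(L) = -4
20*(w(q(d(4))) + 15) = 20*(-4 + 15) = 20*11 = 220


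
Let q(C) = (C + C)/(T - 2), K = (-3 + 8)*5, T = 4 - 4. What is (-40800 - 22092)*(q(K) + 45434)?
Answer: -2855862828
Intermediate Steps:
T = 0
K = 25 (K = 5*5 = 25)
q(C) = -C (q(C) = (C + C)/(0 - 2) = (2*C)/(-2) = -C)
(-40800 - 22092)*(q(K) + 45434) = (-40800 - 22092)*(-1*25 + 45434) = -62892*(-25 + 45434) = -62892*45409 = -2855862828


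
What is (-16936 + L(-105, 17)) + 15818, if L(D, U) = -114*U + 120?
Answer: -2936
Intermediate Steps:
L(D, U) = 120 - 114*U
(-16936 + L(-105, 17)) + 15818 = (-16936 + (120 - 114*17)) + 15818 = (-16936 + (120 - 1938)) + 15818 = (-16936 - 1818) + 15818 = -18754 + 15818 = -2936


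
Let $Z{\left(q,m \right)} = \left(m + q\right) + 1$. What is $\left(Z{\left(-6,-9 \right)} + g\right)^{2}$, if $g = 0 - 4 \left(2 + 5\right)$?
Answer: $1764$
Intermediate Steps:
$g = -28$ ($g = 0 - 28 = -28$)
$Z{\left(q,m \right)} = 1 + m + q$
$\left(Z{\left(-6,-9 \right)} + g\right)^{2} = \left(\left(1 - 9 - 6\right) - 28\right)^{2} = \left(-14 - 28\right)^{2} = \left(-42\right)^{2} = 1764$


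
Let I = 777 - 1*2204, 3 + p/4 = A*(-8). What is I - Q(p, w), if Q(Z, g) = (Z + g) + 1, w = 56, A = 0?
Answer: -1472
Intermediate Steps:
p = -12 (p = -12 + 4*(0*(-8)) = -12 + 4*0 = -12 + 0 = -12)
Q(Z, g) = 1 + Z + g
I = -1427 (I = 777 - 2204 = -1427)
I - Q(p, w) = -1427 - (1 - 12 + 56) = -1427 - 1*45 = -1427 - 45 = -1472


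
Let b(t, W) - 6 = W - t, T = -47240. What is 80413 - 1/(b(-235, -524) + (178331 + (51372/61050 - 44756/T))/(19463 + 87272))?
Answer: 58031294914587981583/721665555934841 ≈ 80413.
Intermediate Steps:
b(t, W) = 6 + W - t (b(t, W) = 6 + (W - t) = 6 + W - t)
80413 - 1/(b(-235, -524) + (178331 + (51372/61050 - 44756/T))/(19463 + 87272)) = 80413 - 1/((6 - 524 - 1*(-235)) + (178331 + (51372/61050 - 44756/(-47240)))/(19463 + 87272)) = 80413 - 1/((6 - 524 + 235) + (178331 + (51372*(1/61050) - 44756*(-1/47240)))/106735) = 80413 - 1/(-283 + (178331 + (8562/10175 + 11189/11810))*(1/106735)) = 80413 - 1/(-283 + (178331 + 42993059/24033350)*(1/106735)) = 80413 - 1/(-283 + (4285934331909/24033350)*(1/106735)) = 80413 - 1/(-283 + 4285934331909/2565199612250) = 80413 - 1/(-721665555934841/2565199612250) = 80413 - 1*(-2565199612250/721665555934841) = 80413 + 2565199612250/721665555934841 = 58031294914587981583/721665555934841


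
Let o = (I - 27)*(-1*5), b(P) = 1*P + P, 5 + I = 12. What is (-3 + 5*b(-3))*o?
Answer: -3300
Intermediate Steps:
I = 7 (I = -5 + 12 = 7)
b(P) = 2*P (b(P) = P + P = 2*P)
o = 100 (o = (7 - 27)*(-1*5) = -20*(-5) = 100)
(-3 + 5*b(-3))*o = (-3 + 5*(2*(-3)))*100 = (-3 + 5*(-6))*100 = (-3 - 30)*100 = -33*100 = -3300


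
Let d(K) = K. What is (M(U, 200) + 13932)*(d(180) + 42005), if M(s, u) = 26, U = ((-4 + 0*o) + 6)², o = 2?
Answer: 588818230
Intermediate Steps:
U = 4 (U = ((-4 + 0*2) + 6)² = ((-4 + 0) + 6)² = (-4 + 6)² = 2² = 4)
(M(U, 200) + 13932)*(d(180) + 42005) = (26 + 13932)*(180 + 42005) = 13958*42185 = 588818230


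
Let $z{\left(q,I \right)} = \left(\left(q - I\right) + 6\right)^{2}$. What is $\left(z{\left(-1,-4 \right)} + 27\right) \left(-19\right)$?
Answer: $-2052$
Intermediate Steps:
$z{\left(q,I \right)} = \left(6 + q - I\right)^{2}$
$\left(z{\left(-1,-4 \right)} + 27\right) \left(-19\right) = \left(\left(6 - 1 - -4\right)^{2} + 27\right) \left(-19\right) = \left(\left(6 - 1 + 4\right)^{2} + 27\right) \left(-19\right) = \left(9^{2} + 27\right) \left(-19\right) = \left(81 + 27\right) \left(-19\right) = 108 \left(-19\right) = -2052$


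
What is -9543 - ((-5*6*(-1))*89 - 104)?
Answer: -12109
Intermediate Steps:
-9543 - ((-5*6*(-1))*89 - 104) = -9543 - (-30*(-1)*89 - 104) = -9543 - (30*89 - 104) = -9543 - (2670 - 104) = -9543 - 1*2566 = -9543 - 2566 = -12109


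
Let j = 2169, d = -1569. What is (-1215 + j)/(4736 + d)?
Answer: 954/3167 ≈ 0.30123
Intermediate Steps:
(-1215 + j)/(4736 + d) = (-1215 + 2169)/(4736 - 1569) = 954/3167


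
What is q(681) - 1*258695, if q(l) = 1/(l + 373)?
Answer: -272664529/1054 ≈ -2.5870e+5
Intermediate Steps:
q(l) = 1/(373 + l)
q(681) - 1*258695 = 1/(373 + 681) - 1*258695 = 1/1054 - 258695 = -272664529/1054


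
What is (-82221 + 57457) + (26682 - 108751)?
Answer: -106833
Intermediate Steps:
(-82221 + 57457) + (26682 - 108751) = -24764 - 82069 = -106833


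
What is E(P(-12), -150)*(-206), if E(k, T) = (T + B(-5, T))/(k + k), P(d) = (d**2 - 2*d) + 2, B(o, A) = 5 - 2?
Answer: 15141/170 ≈ 89.065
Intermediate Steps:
B(o, A) = 3
P(d) = 2 + d**2 - 2*d
E(k, T) = (3 + T)/(2*k) (E(k, T) = (T + 3)/(k + k) = (3 + T)/((2*k)) = (3 + T)*(1/(2*k)) = (3 + T)/(2*k))
E(P(-12), -150)*(-206) = ((3 - 150)/(2*(2 + (-12)**2 - 2*(-12))))*(-206) = ((1/2)*(-147)/(2 + 144 + 24))*(-206) = ((1/2)*(-147)/170)*(-206) = ((1/2)*(1/170)*(-147))*(-206) = -147/340*(-206) = 15141/170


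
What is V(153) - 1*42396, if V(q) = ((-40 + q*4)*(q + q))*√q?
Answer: -42396 + 525096*√17 ≈ 2.1226e+6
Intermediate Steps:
V(q) = 2*q^(3/2)*(-40 + 4*q) (V(q) = ((-40 + 4*q)*(2*q))*√q = (2*q*(-40 + 4*q))*√q = 2*q^(3/2)*(-40 + 4*q))
V(153) - 1*42396 = 8*153^(3/2)*(-10 + 153) - 1*42396 = 8*(459*√17)*143 - 42396 = 525096*√17 - 42396 = -42396 + 525096*√17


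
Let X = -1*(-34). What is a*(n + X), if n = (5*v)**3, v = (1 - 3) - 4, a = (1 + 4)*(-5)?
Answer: 674150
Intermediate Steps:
a = -25 (a = 5*(-5) = -25)
v = -6 (v = -2 - 4 = -6)
X = 34
n = -27000 (n = (5*(-6))**3 = (-30)**3 = -27000)
a*(n + X) = -25*(-27000 + 34) = -25*(-26966) = 674150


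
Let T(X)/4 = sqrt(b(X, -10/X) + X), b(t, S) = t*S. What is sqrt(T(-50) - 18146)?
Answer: sqrt(-18146 + 8*I*sqrt(15)) ≈ 0.115 + 134.71*I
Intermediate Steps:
b(t, S) = S*t
T(X) = 4*sqrt(-10 + X) (T(X) = 4*sqrt((-10/X)*X + X) = 4*sqrt(-10 + X))
sqrt(T(-50) - 18146) = sqrt(4*sqrt(-10 - 50) - 18146) = sqrt(4*sqrt(-60) - 18146) = sqrt(4*(2*I*sqrt(15)) - 18146) = sqrt(8*I*sqrt(15) - 18146) = sqrt(-18146 + 8*I*sqrt(15))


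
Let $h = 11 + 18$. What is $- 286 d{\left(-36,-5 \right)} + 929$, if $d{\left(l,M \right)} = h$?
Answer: $-7365$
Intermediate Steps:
$h = 29$
$d{\left(l,M \right)} = 29$
$- 286 d{\left(-36,-5 \right)} + 929 = \left(-286\right) 29 + 929 = -8294 + 929 = -7365$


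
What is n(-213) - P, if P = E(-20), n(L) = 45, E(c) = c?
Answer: 65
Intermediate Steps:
P = -20
n(-213) - P = 45 - 1*(-20) = 45 + 20 = 65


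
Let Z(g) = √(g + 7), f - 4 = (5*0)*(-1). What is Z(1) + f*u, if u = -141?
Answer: -564 + 2*√2 ≈ -561.17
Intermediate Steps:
f = 4 (f = 4 + (5*0)*(-1) = 4 + 0*(-1) = 4 + 0 = 4)
Z(g) = √(7 + g)
Z(1) + f*u = √(7 + 1) + 4*(-141) = √8 - 564 = 2*√2 - 564 = -564 + 2*√2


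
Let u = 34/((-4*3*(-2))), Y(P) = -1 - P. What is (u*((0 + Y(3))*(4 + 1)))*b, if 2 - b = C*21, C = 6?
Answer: 10540/3 ≈ 3513.3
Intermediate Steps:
b = -124 (b = 2 - 6*21 = 2 - 1*126 = 2 - 126 = -124)
u = 17/12 (u = 34/((-12*(-2))) = 34/24 = 34*(1/24) = 17/12 ≈ 1.4167)
(u*((0 + Y(3))*(4 + 1)))*b = (17*((0 + (-1 - 1*3))*(4 + 1))/12)*(-124) = (17*((0 + (-1 - 3))*5)/12)*(-124) = (17*((0 - 4)*5)/12)*(-124) = (17*(-4*5)/12)*(-124) = ((17/12)*(-20))*(-124) = -85/3*(-124) = 10540/3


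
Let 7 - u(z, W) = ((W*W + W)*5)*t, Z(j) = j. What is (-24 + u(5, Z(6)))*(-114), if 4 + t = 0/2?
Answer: -93822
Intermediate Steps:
t = -4 (t = -4 + 0/2 = -4 + 0*(1/2) = -4 + 0 = -4)
u(z, W) = 7 + 20*W + 20*W**2 (u(z, W) = 7 - (W*W + W)*5*(-4) = 7 - (W**2 + W)*5*(-4) = 7 - (W + W**2)*5*(-4) = 7 - (5*W + 5*W**2)*(-4) = 7 - (-20*W - 20*W**2) = 7 + (20*W + 20*W**2) = 7 + 20*W + 20*W**2)
(-24 + u(5, Z(6)))*(-114) = (-24 + (7 + 20*6 + 20*6**2))*(-114) = (-24 + (7 + 120 + 20*36))*(-114) = (-24 + (7 + 120 + 720))*(-114) = (-24 + 847)*(-114) = 823*(-114) = -93822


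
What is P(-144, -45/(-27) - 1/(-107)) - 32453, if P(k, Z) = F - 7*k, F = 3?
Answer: -31442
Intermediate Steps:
P(k, Z) = 3 - 7*k
P(-144, -45/(-27) - 1/(-107)) - 32453 = (3 - 7*(-144)) - 32453 = (3 + 1008) - 32453 = 1011 - 32453 = -31442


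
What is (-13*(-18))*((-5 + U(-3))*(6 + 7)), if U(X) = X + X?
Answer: -33462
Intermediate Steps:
U(X) = 2*X
(-13*(-18))*((-5 + U(-3))*(6 + 7)) = (-13*(-18))*((-5 + 2*(-3))*(6 + 7)) = 234*((-5 - 6)*13) = 234*(-11*13) = 234*(-143) = -33462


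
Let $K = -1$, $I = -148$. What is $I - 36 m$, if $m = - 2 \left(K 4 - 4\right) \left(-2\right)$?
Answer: $1004$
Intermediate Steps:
$m = -32$ ($m = - 2 \left(\left(-1\right) 4 - 4\right) \left(-2\right) = - 2 \left(-4 - 4\right) \left(-2\right) = \left(-2\right) \left(-8\right) \left(-2\right) = 16 \left(-2\right) = -32$)
$I - 36 m = -148 - -1152 = -148 + 1152 = 1004$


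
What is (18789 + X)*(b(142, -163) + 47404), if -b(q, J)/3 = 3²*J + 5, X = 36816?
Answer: 2879782950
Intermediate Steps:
b(q, J) = -15 - 27*J (b(q, J) = -3*(3²*J + 5) = -3*(9*J + 5) = -3*(5 + 9*J) = -15 - 27*J)
(18789 + X)*(b(142, -163) + 47404) = (18789 + 36816)*((-15 - 27*(-163)) + 47404) = 55605*((-15 + 4401) + 47404) = 55605*(4386 + 47404) = 55605*51790 = 2879782950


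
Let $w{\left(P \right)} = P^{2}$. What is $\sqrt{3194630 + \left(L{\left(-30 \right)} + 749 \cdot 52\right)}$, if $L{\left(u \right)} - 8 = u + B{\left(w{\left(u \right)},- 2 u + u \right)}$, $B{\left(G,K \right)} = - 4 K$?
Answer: $2 \sqrt{808359} \approx 1798.2$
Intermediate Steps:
$L{\left(u \right)} = 8 + 5 u$ ($L{\left(u \right)} = 8 + \left(u - 4 \left(- 2 u + u\right)\right) = 8 - \left(- u + 4 \left(-1\right) u\right) = 8 + \left(u + 4 u\right) = 8 + 5 u$)
$\sqrt{3194630 + \left(L{\left(-30 \right)} + 749 \cdot 52\right)} = \sqrt{3194630 + \left(\left(8 + 5 \left(-30\right)\right) + 749 \cdot 52\right)} = \sqrt{3194630 + \left(\left(8 - 150\right) + 38948\right)} = \sqrt{3194630 + \left(-142 + 38948\right)} = \sqrt{3194630 + 38806} = \sqrt{3233436} = 2 \sqrt{808359}$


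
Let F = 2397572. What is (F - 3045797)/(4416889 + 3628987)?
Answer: -648225/8045876 ≈ -0.080566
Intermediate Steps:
(F - 3045797)/(4416889 + 3628987) = (2397572 - 3045797)/(4416889 + 3628987) = -648225/8045876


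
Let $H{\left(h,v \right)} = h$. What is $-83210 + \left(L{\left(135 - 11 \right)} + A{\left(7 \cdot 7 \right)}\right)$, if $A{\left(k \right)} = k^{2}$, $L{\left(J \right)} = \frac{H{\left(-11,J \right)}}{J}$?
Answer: $- \frac{10020327}{124} \approx -80809.0$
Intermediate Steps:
$L{\left(J \right)} = - \frac{11}{J}$
$-83210 + \left(L{\left(135 - 11 \right)} + A{\left(7 \cdot 7 \right)}\right) = -83210 + \left(- \frac{11}{135 - 11} + \left(7 \cdot 7\right)^{2}\right) = -83210 + \left(- \frac{11}{135 - 11} + 49^{2}\right) = -83210 + \left(- \frac{11}{124} + 2401\right) = -83210 + \frac{297713}{124} = - \frac{10020327}{124}$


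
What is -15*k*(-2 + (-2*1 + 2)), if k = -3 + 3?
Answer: 0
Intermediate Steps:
k = 0
-15*k*(-2 + (-2*1 + 2)) = -0*(-2 + (-2*1 + 2)) = -0*(-2 + (-2 + 2)) = -0*(-2 + 0) = -0*(-2) = -15*0 = 0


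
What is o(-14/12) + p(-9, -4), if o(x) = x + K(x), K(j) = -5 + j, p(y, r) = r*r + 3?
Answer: 35/3 ≈ 11.667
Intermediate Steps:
p(y, r) = 3 + r**2 (p(y, r) = r**2 + 3 = 3 + r**2)
o(x) = -5 + 2*x (o(x) = x + (-5 + x) = -5 + 2*x)
o(-14/12) + p(-9, -4) = (-5 + 2*(-14/12)) + (3 + (-4)**2) = (-5 + 2*(-14*1/12)) + (3 + 16) = (-5 + 2*(-7/6)) + 19 = (-5 - 7/3) + 19 = -22/3 + 19 = 35/3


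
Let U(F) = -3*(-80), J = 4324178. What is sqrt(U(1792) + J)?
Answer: sqrt(4324418) ≈ 2079.5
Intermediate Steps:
U(F) = 240
sqrt(U(1792) + J) = sqrt(240 + 4324178) = sqrt(4324418)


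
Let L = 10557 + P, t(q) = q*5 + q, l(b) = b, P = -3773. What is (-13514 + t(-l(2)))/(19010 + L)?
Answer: -6763/12897 ≈ -0.52439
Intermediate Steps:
t(q) = 6*q (t(q) = 5*q + q = 6*q)
L = 6784 (L = 10557 - 3773 = 6784)
(-13514 + t(-l(2)))/(19010 + L) = (-13514 + 6*(-1*2))/(19010 + 6784) = (-13514 + 6*(-2))/25794 = (-13514 - 12)*(1/25794) = -13526*1/25794 = -6763/12897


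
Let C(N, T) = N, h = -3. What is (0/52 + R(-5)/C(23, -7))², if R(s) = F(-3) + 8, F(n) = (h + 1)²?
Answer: 144/529 ≈ 0.27221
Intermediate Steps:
F(n) = 4 (F(n) = (-3 + 1)² = (-2)² = 4)
R(s) = 12 (R(s) = 4 + 8 = 12)
(0/52 + R(-5)/C(23, -7))² = (0/52 + 12/23)² = (0*(1/52) + 12*(1/23))² = (0 + 12/23)² = (12/23)² = 144/529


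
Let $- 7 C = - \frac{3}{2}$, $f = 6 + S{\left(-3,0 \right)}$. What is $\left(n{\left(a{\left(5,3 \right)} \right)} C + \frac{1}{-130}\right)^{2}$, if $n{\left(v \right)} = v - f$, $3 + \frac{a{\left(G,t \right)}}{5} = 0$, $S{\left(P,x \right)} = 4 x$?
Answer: $\frac{85849}{4225} \approx 20.319$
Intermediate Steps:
$f = 6$ ($f = 6 + 4 \cdot 0 = 6 + 0 = 6$)
$a{\left(G,t \right)} = -15$ ($a{\left(G,t \right)} = -15 + 5 \cdot 0 = -15 + 0 = -15$)
$n{\left(v \right)} = -6 + v$ ($n{\left(v \right)} = v - 6 = -6 + v$)
$C = \frac{3}{14}$ ($C = - \frac{\left(-3\right) \frac{1}{2}}{7} = \left(- \frac{1}{7}\right) \left(- \frac{3}{2}\right) = \frac{3}{14} \approx 0.21429$)
$\left(n{\left(a{\left(5,3 \right)} \right)} C + \frac{1}{-130}\right)^{2} = \left(\left(-6 - 15\right) \frac{3}{14} + \frac{1}{-130}\right)^{2} = \left(\left(-21\right) \frac{3}{14} - \frac{1}{130}\right)^{2} = \left(- \frac{9}{2} - \frac{1}{130}\right)^{2} = \left(- \frac{293}{65}\right)^{2} = \frac{85849}{4225}$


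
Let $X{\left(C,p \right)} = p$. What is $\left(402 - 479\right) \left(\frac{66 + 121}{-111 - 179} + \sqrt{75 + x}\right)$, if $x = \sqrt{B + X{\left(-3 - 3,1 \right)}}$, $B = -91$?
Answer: $\frac{14399}{290} - 77 \sqrt{75 + 3 i \sqrt{10}} \approx -618.51 - 42.091 i$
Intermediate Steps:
$x = 3 i \sqrt{10}$ ($x = \sqrt{-91 + 1} = \sqrt{-90} = 3 i \sqrt{10} \approx 9.4868 i$)
$\left(402 - 479\right) \left(\frac{66 + 121}{-111 - 179} + \sqrt{75 + x}\right) = \left(402 - 479\right) \left(\frac{66 + 121}{-111 - 179} + \sqrt{75 + 3 i \sqrt{10}}\right) = - 77 \left(\frac{187}{-290} + \sqrt{75 + 3 i \sqrt{10}}\right) = - 77 \left(187 \left(- \frac{1}{290}\right) + \sqrt{75 + 3 i \sqrt{10}}\right) = - 77 \left(- \frac{187}{290} + \sqrt{75 + 3 i \sqrt{10}}\right) = \frac{14399}{290} - 77 \sqrt{75 + 3 i \sqrt{10}}$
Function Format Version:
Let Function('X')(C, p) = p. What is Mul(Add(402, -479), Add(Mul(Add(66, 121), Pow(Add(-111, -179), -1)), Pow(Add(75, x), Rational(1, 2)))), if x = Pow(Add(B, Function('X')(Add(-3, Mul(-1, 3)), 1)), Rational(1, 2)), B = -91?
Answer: Add(Rational(14399, 290), Mul(-77, Pow(Add(75, Mul(3, I, Pow(10, Rational(1, 2)))), Rational(1, 2)))) ≈ Add(-618.51, Mul(-42.091, I))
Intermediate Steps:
x = Mul(3, I, Pow(10, Rational(1, 2))) (x = Pow(Add(-91, 1), Rational(1, 2)) = Pow(-90, Rational(1, 2)) = Mul(3, I, Pow(10, Rational(1, 2))) ≈ Mul(9.4868, I))
Mul(Add(402, -479), Add(Mul(Add(66, 121), Pow(Add(-111, -179), -1)), Pow(Add(75, x), Rational(1, 2)))) = Mul(Add(402, -479), Add(Mul(Add(66, 121), Pow(Add(-111, -179), -1)), Pow(Add(75, Mul(3, I, Pow(10, Rational(1, 2)))), Rational(1, 2)))) = Mul(-77, Add(Mul(187, Pow(-290, -1)), Pow(Add(75, Mul(3, I, Pow(10, Rational(1, 2)))), Rational(1, 2)))) = Mul(-77, Add(Mul(187, Rational(-1, 290)), Pow(Add(75, Mul(3, I, Pow(10, Rational(1, 2)))), Rational(1, 2)))) = Mul(-77, Add(Rational(-187, 290), Pow(Add(75, Mul(3, I, Pow(10, Rational(1, 2)))), Rational(1, 2)))) = Add(Rational(14399, 290), Mul(-77, Pow(Add(75, Mul(3, I, Pow(10, Rational(1, 2)))), Rational(1, 2))))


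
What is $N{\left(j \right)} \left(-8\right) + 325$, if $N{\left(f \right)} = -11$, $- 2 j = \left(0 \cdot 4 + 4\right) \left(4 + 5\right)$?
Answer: $413$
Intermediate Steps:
$j = -18$ ($j = - \frac{\left(0 \cdot 4 + 4\right) \left(4 + 5\right)}{2} = - \frac{\left(0 + 4\right) 9}{2} = - \frac{4 \cdot 9}{2} = \left(- \frac{1}{2}\right) 36 = -18$)
$N{\left(j \right)} \left(-8\right) + 325 = \left(-11\right) \left(-8\right) + 325 = 88 + 325 = 413$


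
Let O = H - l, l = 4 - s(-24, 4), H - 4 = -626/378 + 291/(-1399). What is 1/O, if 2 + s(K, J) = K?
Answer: -264411/7367572 ≈ -0.035888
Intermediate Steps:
H = 564758/264411 (H = 4 + (-626/378 + 291/(-1399)) = 4 + (-626*1/378 + 291*(-1/1399)) = 4 + (-313/189 - 291/1399) = 4 - 492886/264411 = 564758/264411 ≈ 2.1359)
s(K, J) = -2 + K
l = 30 (l = 4 - (-2 - 24) = 4 - 1*(-26) = 4 + 26 = 30)
O = -7367572/264411 (O = 564758/264411 - 1*30 = 564758/264411 - 30 = -7367572/264411 ≈ -27.864)
1/O = 1/(-7367572/264411) = -264411/7367572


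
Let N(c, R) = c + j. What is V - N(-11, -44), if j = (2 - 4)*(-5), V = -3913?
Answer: -3912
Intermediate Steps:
j = 10 (j = -2*(-5) = 10)
N(c, R) = 10 + c (N(c, R) = c + 10 = 10 + c)
V - N(-11, -44) = -3913 - (10 - 11) = -3913 - 1*(-1) = -3913 + 1 = -3912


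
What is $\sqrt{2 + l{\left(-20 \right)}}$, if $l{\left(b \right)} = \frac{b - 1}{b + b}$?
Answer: $\frac{\sqrt{1010}}{20} \approx 1.589$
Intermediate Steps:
$l{\left(b \right)} = \frac{-1 + b}{2 b}$
$\sqrt{2 + l{\left(-20 \right)}} = \sqrt{2 + \frac{-1 - 20}{2 \left(-20\right)}} = \sqrt{2 + \frac{1}{2} \left(- \frac{1}{20}\right) \left(-21\right)} = \sqrt{2 + \frac{21}{40}} = \sqrt{\frac{101}{40}} = \frac{\sqrt{1010}}{20}$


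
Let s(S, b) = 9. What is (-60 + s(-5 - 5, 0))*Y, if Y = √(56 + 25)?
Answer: -459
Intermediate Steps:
Y = 9 (Y = √81 = 9)
(-60 + s(-5 - 5, 0))*Y = (-60 + 9)*9 = -51*9 = -459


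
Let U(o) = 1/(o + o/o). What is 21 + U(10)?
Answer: 232/11 ≈ 21.091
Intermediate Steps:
U(o) = 1/(1 + o) (U(o) = 1/(o + 1) = 1/(1 + o))
21 + U(10) = 21 + 1/(1 + 10) = 21 + 1/11 = 232/11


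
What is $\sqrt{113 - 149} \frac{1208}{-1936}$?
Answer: $- \frac{453 i}{121} \approx - 3.7438 i$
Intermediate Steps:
$\sqrt{113 - 149} \frac{1208}{-1936} = \sqrt{-36} \cdot 1208 \left(- \frac{1}{1936}\right) = 6 i \left(- \frac{151}{242}\right) = - \frac{453 i}{121}$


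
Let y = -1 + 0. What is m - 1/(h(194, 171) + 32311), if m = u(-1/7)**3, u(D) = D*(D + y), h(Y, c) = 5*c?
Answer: 2409049/557420962 ≈ 0.0043218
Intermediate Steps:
y = -1
u(D) = D*(-1 + D) (u(D) = D*(D - 1) = D*(-1 + D))
m = 512/117649 (m = ((-1/7)*(-1 - 1/7))**3 = ((-1*1/7)*(-1 - 1*1/7))**3 = (-(-1 - 1/7)/7)**3 = (-1/7*(-8/7))**3 = (8/49)**3 = 512/117649 ≈ 0.0043519)
m - 1/(h(194, 171) + 32311) = 512/117649 - 1/(5*171 + 32311) = 512/117649 - 1/(855 + 32311) = 512/117649 - 1/33166 = 2409049/557420962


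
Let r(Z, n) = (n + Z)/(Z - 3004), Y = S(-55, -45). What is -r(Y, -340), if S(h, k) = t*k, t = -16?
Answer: 95/571 ≈ 0.16637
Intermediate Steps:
S(h, k) = -16*k
Y = 720 (Y = -16*(-45) = 720)
r(Z, n) = (Z + n)/(-3004 + Z)
-r(Y, -340) = -(720 - 340)/(-3004 + 720) = -380/(-2284) = -(-1)*380/2284 = -1*(-95/571) = 95/571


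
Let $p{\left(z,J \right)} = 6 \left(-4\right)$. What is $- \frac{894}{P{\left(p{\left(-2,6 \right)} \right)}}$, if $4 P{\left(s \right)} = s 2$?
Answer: $\frac{149}{2} \approx 74.5$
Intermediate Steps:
$p{\left(z,J \right)} = -24$
$P{\left(s \right)} = \frac{s}{2}$ ($P{\left(s \right)} = \frac{s 2}{4} = \frac{2 s}{4} = \frac{s}{2}$)
$- \frac{894}{P{\left(p{\left(-2,6 \right)} \right)}} = - \frac{894}{\frac{1}{2} \left(-24\right)} = - \frac{894}{-12} = \left(-894\right) \left(- \frac{1}{12}\right) = \frac{149}{2}$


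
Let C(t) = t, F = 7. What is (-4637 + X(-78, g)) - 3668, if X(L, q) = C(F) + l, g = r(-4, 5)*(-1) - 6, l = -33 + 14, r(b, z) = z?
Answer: -8317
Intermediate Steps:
l = -19
g = -11 (g = 5*(-1) - 6 = -5 - 6 = -11)
X(L, q) = -12 (X(L, q) = 7 - 19 = -12)
(-4637 + X(-78, g)) - 3668 = (-4637 - 12) - 3668 = -4649 - 3668 = -8317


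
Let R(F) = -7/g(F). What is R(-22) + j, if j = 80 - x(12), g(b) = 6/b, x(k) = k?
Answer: 281/3 ≈ 93.667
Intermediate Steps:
R(F) = -7*F/6
j = 68 (j = 80 - 1*12 = 80 - 12 = 68)
R(-22) + j = -7/6*(-22) + 68 = 77/3 + 68 = 281/3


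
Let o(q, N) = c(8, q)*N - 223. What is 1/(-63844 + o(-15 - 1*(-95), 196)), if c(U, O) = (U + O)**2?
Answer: 1/1453757 ≈ 6.8787e-7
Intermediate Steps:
c(U, O) = (O + U)**2
o(q, N) = -223 + N*(8 + q)**2 (o(q, N) = (q + 8)**2*N - 223 = (8 + q)**2*N - 223 = N*(8 + q)**2 - 223 = -223 + N*(8 + q)**2)
1/(-63844 + o(-15 - 1*(-95), 196)) = 1/(-63844 + (-223 + 196*(8 + (-15 - 1*(-95)))**2)) = 1/(-63844 + (-223 + 196*(8 + (-15 + 95))**2)) = 1/(-63844 + (-223 + 196*(8 + 80)**2)) = 1/(-63844 + (-223 + 196*88**2)) = 1/(-63844 + (-223 + 196*7744)) = 1/(-63844 + (-223 + 1517824)) = 1/(-63844 + 1517601) = 1/1453757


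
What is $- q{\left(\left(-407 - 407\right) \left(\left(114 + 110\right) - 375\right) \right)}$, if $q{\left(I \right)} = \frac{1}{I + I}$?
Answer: $- \frac{1}{245828} \approx -4.0679 \cdot 10^{-6}$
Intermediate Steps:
$q{\left(I \right)} = \frac{1}{2 I}$
$- q{\left(\left(-407 - 407\right) \left(\left(114 + 110\right) - 375\right) \right)} = - \frac{1}{2 \left(-407 - 407\right) \left(\left(114 + 110\right) - 375\right)} = - \frac{1}{2 \left(- 814 \left(224 - 375\right)\right)} = - \frac{1}{2 \left(\left(-814\right) \left(-151\right)\right)} = - \frac{1}{2 \cdot 122914} = \left(-1\right) \frac{1}{245828} = - \frac{1}{245828}$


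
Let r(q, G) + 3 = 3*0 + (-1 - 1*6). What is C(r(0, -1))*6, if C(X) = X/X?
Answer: 6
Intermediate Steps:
r(q, G) = -10 (r(q, G) = -3 + (3*0 + (-1 - 1*6)) = -3 + (0 + (-1 - 6)) = -3 + (0 - 7) = -3 - 7 = -10)
C(X) = 1
C(r(0, -1))*6 = 1*6 = 6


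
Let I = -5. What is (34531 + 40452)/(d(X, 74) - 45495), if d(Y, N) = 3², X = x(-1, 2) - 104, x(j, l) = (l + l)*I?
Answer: -74983/45486 ≈ -1.6485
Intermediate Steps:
x(j, l) = -10*l (x(j, l) = (l + l)*(-5) = (2*l)*(-5) = -10*l)
X = -124 (X = -10*2 - 104 = -20 - 104 = -124)
d(Y, N) = 9
(34531 + 40452)/(d(X, 74) - 45495) = (34531 + 40452)/(9 - 45495) = 74983/(-45486) = 74983*(-1/45486) = -74983/45486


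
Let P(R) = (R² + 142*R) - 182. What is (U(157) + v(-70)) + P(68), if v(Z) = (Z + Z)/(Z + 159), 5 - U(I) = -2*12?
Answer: 1257163/89 ≈ 14125.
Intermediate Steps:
P(R) = -182 + R² + 142*R
U(I) = 29 (U(I) = 5 - (-2)*12 = 5 - 1*(-24) = 5 + 24 = 29)
v(Z) = 2*Z/(159 + Z) (v(Z) = (2*Z)/(159 + Z) = 2*Z/(159 + Z))
(U(157) + v(-70)) + P(68) = (29 + 2*(-70)/(159 - 70)) + (-182 + 68² + 142*68) = (29 + 2*(-70)/89) + (-182 + 4624 + 9656) = (29 + 2*(-70)*(1/89)) + 14098 = (29 - 140/89) + 14098 = 2441/89 + 14098 = 1257163/89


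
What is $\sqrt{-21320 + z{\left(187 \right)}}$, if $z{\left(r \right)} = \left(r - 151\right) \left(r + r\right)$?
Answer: $4 i \sqrt{491} \approx 88.634 i$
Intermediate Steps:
$z{\left(r \right)} = 2 r \left(-151 + r\right)$ ($z{\left(r \right)} = \left(-151 + r\right) 2 r = 2 r \left(-151 + r\right)$)
$\sqrt{-21320 + z{\left(187 \right)}} = \sqrt{-21320 + 2 \cdot 187 \left(-151 + 187\right)} = \sqrt{-21320 + 2 \cdot 187 \cdot 36} = \sqrt{-21320 + 13464} = \sqrt{-7856} = 4 i \sqrt{491}$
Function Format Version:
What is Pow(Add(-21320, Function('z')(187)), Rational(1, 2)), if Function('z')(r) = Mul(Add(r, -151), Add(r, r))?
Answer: Mul(4, I, Pow(491, Rational(1, 2))) ≈ Mul(88.634, I)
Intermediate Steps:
Function('z')(r) = Mul(2, r, Add(-151, r)) (Function('z')(r) = Mul(Add(-151, r), Mul(2, r)) = Mul(2, r, Add(-151, r)))
Pow(Add(-21320, Function('z')(187)), Rational(1, 2)) = Pow(Add(-21320, Mul(2, 187, Add(-151, 187))), Rational(1, 2)) = Pow(Add(-21320, Mul(2, 187, 36)), Rational(1, 2)) = Pow(Add(-21320, 13464), Rational(1, 2)) = Pow(-7856, Rational(1, 2)) = Mul(4, I, Pow(491, Rational(1, 2)))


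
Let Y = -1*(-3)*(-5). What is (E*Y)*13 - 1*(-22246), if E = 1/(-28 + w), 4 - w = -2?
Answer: 489607/22 ≈ 22255.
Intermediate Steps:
Y = -15 (Y = 3*(-5) = -15)
w = 6 (w = 4 - 1*(-2) = 4 + 2 = 6)
E = -1/22 (E = 1/(-28 + 6) = 1/(-22) = -1/22 ≈ -0.045455)
(E*Y)*13 - 1*(-22246) = -1/22*(-15)*13 - 1*(-22246) = (15/22)*13 + 22246 = 195/22 + 22246 = 489607/22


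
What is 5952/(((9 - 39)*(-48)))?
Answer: 62/15 ≈ 4.1333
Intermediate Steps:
5952/(((9 - 39)*(-48))) = 5952/((-30*(-48))) = 5952/1440 = 5952*(1/1440) = 62/15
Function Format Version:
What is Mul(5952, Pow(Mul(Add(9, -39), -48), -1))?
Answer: Rational(62, 15) ≈ 4.1333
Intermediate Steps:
Mul(5952, Pow(Mul(Add(9, -39), -48), -1)) = Mul(5952, Pow(Mul(-30, -48), -1)) = Mul(5952, Pow(1440, -1)) = Mul(5952, Rational(1, 1440)) = Rational(62, 15)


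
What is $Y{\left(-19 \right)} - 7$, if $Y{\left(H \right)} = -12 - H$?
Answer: $0$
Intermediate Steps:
$Y{\left(-19 \right)} - 7 = \left(-12 - -19\right) - 7 = \left(-12 + 19\right) - 7 = 7 - 7 = 0$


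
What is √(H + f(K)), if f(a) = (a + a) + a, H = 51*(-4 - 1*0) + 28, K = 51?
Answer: I*√23 ≈ 4.7958*I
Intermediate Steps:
H = -176 (H = 51*(-4 + 0) + 28 = 51*(-4) + 28 = -204 + 28 = -176)
f(a) = 3*a (f(a) = 2*a + a = 3*a)
√(H + f(K)) = √(-176 + 3*51) = √(-176 + 153) = √(-23) = I*√23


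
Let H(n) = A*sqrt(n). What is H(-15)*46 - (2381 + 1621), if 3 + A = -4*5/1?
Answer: -4002 - 1058*I*sqrt(15) ≈ -4002.0 - 4097.6*I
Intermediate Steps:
A = -23 (A = -3 - 4*5/1 = -3 - 20*1 = -3 - 20 = -23)
H(n) = -23*sqrt(n)
H(-15)*46 - (2381 + 1621) = -23*I*sqrt(15)*46 - (2381 + 1621) = -23*I*sqrt(15)*46 - 1*4002 = -23*I*sqrt(15)*46 - 4002 = -1058*I*sqrt(15) - 4002 = -4002 - 1058*I*sqrt(15)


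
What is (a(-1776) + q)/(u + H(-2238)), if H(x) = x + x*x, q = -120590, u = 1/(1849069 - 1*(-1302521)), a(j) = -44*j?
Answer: -133772389140/15778139085541 ≈ -0.0084783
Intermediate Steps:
u = 1/3151590 (u = 1/(1849069 + 1302521) = 1/3151590 ≈ 3.1730e-7)
H(x) = x + x**2
(a(-1776) + q)/(u + H(-2238)) = (-44*(-1776) - 120590)/(1/3151590 - 2238*(1 - 2238)) = (78144 - 120590)/(1/3151590 - 2238*(-2237)) = -42446/(1/3151590 + 5006406) = -42446/15778139085541/3151590 = -42446*3151590/15778139085541 = -133772389140/15778139085541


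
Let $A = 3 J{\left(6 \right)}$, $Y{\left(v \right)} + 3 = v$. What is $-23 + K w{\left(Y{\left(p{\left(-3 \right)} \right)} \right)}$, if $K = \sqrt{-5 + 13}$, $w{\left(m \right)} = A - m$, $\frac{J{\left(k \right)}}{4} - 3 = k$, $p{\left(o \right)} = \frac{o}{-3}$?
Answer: $-23 + 220 \sqrt{2} \approx 288.13$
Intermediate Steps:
$p{\left(o \right)} = - \frac{o}{3}$ ($p{\left(o \right)} = o \left(- \frac{1}{3}\right) = - \frac{o}{3}$)
$J{\left(k \right)} = 12 + 4 k$
$Y{\left(v \right)} = -3 + v$
$A = 108$ ($A = 3 \left(12 + 4 \cdot 6\right) = 3 \left(12 + 24\right) = 3 \cdot 36 = 108$)
$w{\left(m \right)} = 108 - m$
$K = 2 \sqrt{2}$ ($K = \sqrt{8} = 2 \sqrt{2} \approx 2.8284$)
$-23 + K w{\left(Y{\left(p{\left(-3 \right)} \right)} \right)} = -23 + 2 \sqrt{2} \left(108 - \left(-3 - -1\right)\right) = -23 + 2 \sqrt{2} \left(108 - \left(-3 + 1\right)\right) = -23 + 2 \sqrt{2} \left(108 - -2\right) = -23 + 2 \sqrt{2} \left(108 + 2\right) = -23 + 2 \sqrt{2} \cdot 110 = -23 + 220 \sqrt{2}$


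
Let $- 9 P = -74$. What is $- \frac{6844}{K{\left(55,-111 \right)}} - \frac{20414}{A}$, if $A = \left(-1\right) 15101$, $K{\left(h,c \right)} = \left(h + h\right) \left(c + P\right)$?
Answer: $\frac{1503642848}{768263375} \approx 1.9572$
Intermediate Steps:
$P = \frac{74}{9}$ ($P = \left(- \frac{1}{9}\right) \left(-74\right) = \frac{74}{9} \approx 8.2222$)
$K{\left(h,c \right)} = 2 h \left(\frac{74}{9} + c\right)$ ($K{\left(h,c \right)} = \left(h + h\right) \left(c + \frac{74}{9}\right) = 2 h \left(\frac{74}{9} + c\right)$)
$A = -15101$
$- \frac{6844}{K{\left(55,-111 \right)}} - \frac{20414}{A} = - \frac{6844}{\frac{2}{9} \cdot 55 \left(74 + 9 \left(-111\right)\right)} - \frac{20414}{-15101} = - \frac{6844}{\frac{2}{9} \cdot 55 \left(74 - 999\right)} - - \frac{20414}{15101} = - \frac{6844}{\frac{2}{9} \cdot 55 \left(-925\right)} + \frac{20414}{15101} = - \frac{6844}{- \frac{101750}{9}} + \frac{20414}{15101} = \left(-6844\right) \left(- \frac{9}{101750}\right) + \frac{20414}{15101} = \frac{30798}{50875} + \frac{20414}{15101} = \frac{1503642848}{768263375}$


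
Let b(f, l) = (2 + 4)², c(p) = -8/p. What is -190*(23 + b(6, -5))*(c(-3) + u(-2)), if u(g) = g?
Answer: -22420/3 ≈ -7473.3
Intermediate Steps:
b(f, l) = 36 (b(f, l) = 6² = 36)
-190*(23 + b(6, -5))*(c(-3) + u(-2)) = -190*(23 + 36)*(-8/(-3) - 2) = -11210*(-8*(-⅓) - 2) = -11210*(8/3 - 2) = -11210*2/3 = -190*118/3 = -22420/3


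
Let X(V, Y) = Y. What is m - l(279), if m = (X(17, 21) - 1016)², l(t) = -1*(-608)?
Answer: 989417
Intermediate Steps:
l(t) = 608
m = 990025 (m = (21 - 1016)² = (-995)² = 990025)
m - l(279) = 990025 - 1*608 = 990025 - 608 = 989417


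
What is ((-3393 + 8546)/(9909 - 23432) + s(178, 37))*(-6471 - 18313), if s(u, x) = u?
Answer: -59529705744/13523 ≈ -4.4021e+6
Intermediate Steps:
((-3393 + 8546)/(9909 - 23432) + s(178, 37))*(-6471 - 18313) = ((-3393 + 8546)/(9909 - 23432) + 178)*(-6471 - 18313) = (5153/(-13523) + 178)*(-24784) = (5153*(-1/13523) + 178)*(-24784) = (-5153/13523 + 178)*(-24784) = (2401941/13523)*(-24784) = -59529705744/13523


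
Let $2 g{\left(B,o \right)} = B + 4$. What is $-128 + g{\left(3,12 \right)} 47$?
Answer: $\frac{73}{2} \approx 36.5$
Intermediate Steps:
$g{\left(B,o \right)} = 2 + \frac{B}{2}$ ($g{\left(B,o \right)} = \frac{B + 4}{2} = \frac{4 + B}{2} = 2 + \frac{B}{2}$)
$-128 + g{\left(3,12 \right)} 47 = -128 + \left(2 + \frac{1}{2} \cdot 3\right) 47 = -128 + \left(2 + \frac{3}{2}\right) 47 = -128 + \frac{7}{2} \cdot 47 = -128 + \frac{329}{2} = \frac{73}{2}$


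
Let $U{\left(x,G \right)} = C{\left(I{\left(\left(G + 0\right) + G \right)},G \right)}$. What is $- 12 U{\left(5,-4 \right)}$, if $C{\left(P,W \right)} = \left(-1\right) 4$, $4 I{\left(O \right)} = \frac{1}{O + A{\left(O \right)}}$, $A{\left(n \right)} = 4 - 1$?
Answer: $48$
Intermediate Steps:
$A{\left(n \right)} = 3$
$I{\left(O \right)} = \frac{1}{4 \left(3 + O\right)}$ ($I{\left(O \right)} = \frac{1}{4 \left(O + 3\right)} = \frac{1}{4 \left(3 + O\right)}$)
$C{\left(P,W \right)} = -4$
$U{\left(x,G \right)} = -4$
$- 12 U{\left(5,-4 \right)} = \left(-12\right) \left(-4\right) = 48$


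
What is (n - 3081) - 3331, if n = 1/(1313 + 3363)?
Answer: -29982511/4676 ≈ -6412.0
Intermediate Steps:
n = 1/4676 ≈ 0.00021386
(n - 3081) - 3331 = (1/4676 - 3081) - 3331 = -14406755/4676 - 3331 = -29982511/4676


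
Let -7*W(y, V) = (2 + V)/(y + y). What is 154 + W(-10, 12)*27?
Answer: 1567/10 ≈ 156.70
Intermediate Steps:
W(y, V) = -(2 + V)/(14*y) (W(y, V) = -(2 + V)/(7*(y + y)) = -(2 + V)/(7*(2*y)) = -(2 + V)*1/(2*y)/7 = -(2 + V)/(14*y))
154 + W(-10, 12)*27 = 154 + ((1/14)*(-2 - 1*12)/(-10))*27 = 154 + ((1/14)*(-⅒)*(-2 - 12))*27 = 154 + ((1/14)*(-⅒)*(-14))*27 = 154 + (⅒)*27 = 154 + 27/10 = 1567/10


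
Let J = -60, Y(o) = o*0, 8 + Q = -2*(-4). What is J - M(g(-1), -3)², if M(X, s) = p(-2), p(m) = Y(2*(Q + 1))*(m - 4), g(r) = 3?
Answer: -60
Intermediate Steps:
Q = 0 (Q = -8 - 2*(-4) = -8 + 8 = 0)
Y(o) = 0
p(m) = 0 (p(m) = 0*(m - 4) = 0*(-4 + m) = 0)
M(X, s) = 0
J - M(g(-1), -3)² = -60 - 1*0² = -60 - 1*0 = -60 + 0 = -60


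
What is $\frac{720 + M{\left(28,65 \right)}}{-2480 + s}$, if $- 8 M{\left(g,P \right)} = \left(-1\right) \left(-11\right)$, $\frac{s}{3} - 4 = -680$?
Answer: $- \frac{5749}{36064} \approx -0.15941$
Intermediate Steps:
$s = -2028$ ($s = 12 + 3 \left(-680\right) = 12 - 2040 = -2028$)
$M{\left(g,P \right)} = - \frac{11}{8}$ ($M{\left(g,P \right)} = - \frac{\left(-1\right) \left(-11\right)}{8} = \left(- \frac{1}{8}\right) 11 = - \frac{11}{8}$)
$\frac{720 + M{\left(28,65 \right)}}{-2480 + s} = \frac{720 - \frac{11}{8}}{-2480 - 2028} = \frac{5749}{8 \left(-4508\right)} = \frac{5749}{8} \left(- \frac{1}{4508}\right) = - \frac{5749}{36064}$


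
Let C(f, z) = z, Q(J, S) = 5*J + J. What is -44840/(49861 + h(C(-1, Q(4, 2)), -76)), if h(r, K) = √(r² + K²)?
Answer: -117671960/130848051 + 9440*√397/130848051 ≈ -0.89787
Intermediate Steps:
Q(J, S) = 6*J
h(r, K) = √(K² + r²)
-44840/(49861 + h(C(-1, Q(4, 2)), -76)) = -44840/(49861 + √((-76)² + (6*4)²)) = -44840/(49861 + √(5776 + 24²)) = -44840/(49861 + √(5776 + 576)) = -44840/(49861 + √6352) = -44840/(49861 + 4*√397)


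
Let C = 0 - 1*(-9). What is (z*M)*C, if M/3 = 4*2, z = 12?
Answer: 2592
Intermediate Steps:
M = 24 (M = 3*(4*2) = 3*8 = 24)
C = 9 (C = 0 + 9 = 9)
(z*M)*C = (12*24)*9 = 288*9 = 2592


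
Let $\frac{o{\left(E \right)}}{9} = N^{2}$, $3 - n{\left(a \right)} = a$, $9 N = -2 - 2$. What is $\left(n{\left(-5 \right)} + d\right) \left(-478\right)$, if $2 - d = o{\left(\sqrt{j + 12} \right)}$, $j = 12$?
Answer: $- \frac{35372}{9} \approx -3930.2$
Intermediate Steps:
$N = - \frac{4}{9}$ ($N = \frac{-2 - 2}{9} = \frac{1}{9} \left(-4\right) = - \frac{4}{9} \approx -0.44444$)
$n{\left(a \right)} = 3 - a$
$o{\left(E \right)} = \frac{16}{9}$ ($o{\left(E \right)} = 9 \left(- \frac{4}{9}\right)^{2} = 9 \cdot \frac{16}{81} = \frac{16}{9}$)
$d = \frac{2}{9}$ ($d = 2 - \frac{16}{9} = \frac{2}{9} \approx 0.22222$)
$\left(n{\left(-5 \right)} + d\right) \left(-478\right) = \left(\left(3 - -5\right) + \frac{2}{9}\right) \left(-478\right) = \left(\left(3 + 5\right) + \frac{2}{9}\right) \left(-478\right) = \left(8 + \frac{2}{9}\right) \left(-478\right) = \frac{74}{9} \left(-478\right) = - \frac{35372}{9}$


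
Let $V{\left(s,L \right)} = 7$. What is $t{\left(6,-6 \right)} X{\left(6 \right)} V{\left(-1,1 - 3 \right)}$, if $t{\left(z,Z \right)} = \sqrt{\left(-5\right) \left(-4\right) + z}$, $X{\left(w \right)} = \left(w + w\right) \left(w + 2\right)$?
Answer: $672 \sqrt{26} \approx 3426.5$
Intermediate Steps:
$X{\left(w \right)} = 2 w \left(2 + w\right)$
$t{\left(z,Z \right)} = \sqrt{20 + z}$
$t{\left(6,-6 \right)} X{\left(6 \right)} V{\left(-1,1 - 3 \right)} = \sqrt{20 + 6} \cdot 2 \cdot 6 \left(2 + 6\right) 7 = \sqrt{26} \cdot 2 \cdot 6 \cdot 8 \cdot 7 = \sqrt{26} \cdot 96 \cdot 7 = 96 \sqrt{26} \cdot 7 = 672 \sqrt{26}$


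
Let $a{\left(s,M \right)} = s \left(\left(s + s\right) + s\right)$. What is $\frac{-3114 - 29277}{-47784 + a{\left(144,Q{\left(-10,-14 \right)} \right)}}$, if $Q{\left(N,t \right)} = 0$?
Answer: $- \frac{10797}{4808} \approx -2.2456$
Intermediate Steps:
$a{\left(s,M \right)} = 3 s^{2}$ ($a{\left(s,M \right)} = s \left(2 s + s\right) = s 3 s = 3 s^{2}$)
$\frac{-3114 - 29277}{-47784 + a{\left(144,Q{\left(-10,-14 \right)} \right)}} = \frac{-3114 - 29277}{-47784 + 3 \cdot 144^{2}} = - \frac{32391}{-47784 + 3 \cdot 20736} = - \frac{32391}{-47784 + 62208} = - \frac{32391}{14424} = \left(-32391\right) \frac{1}{14424} = - \frac{10797}{4808}$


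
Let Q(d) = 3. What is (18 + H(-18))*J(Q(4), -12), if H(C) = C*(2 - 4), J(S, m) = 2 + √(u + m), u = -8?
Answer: 108 + 108*I*√5 ≈ 108.0 + 241.5*I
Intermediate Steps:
J(S, m) = 2 + √(-8 + m)
H(C) = -2*C (H(C) = C*(-2) = -2*C)
(18 + H(-18))*J(Q(4), -12) = (18 - 2*(-18))*(2 + √(-8 - 12)) = (18 + 36)*(2 + √(-20)) = 54*(2 + 2*I*√5) = 108 + 108*I*√5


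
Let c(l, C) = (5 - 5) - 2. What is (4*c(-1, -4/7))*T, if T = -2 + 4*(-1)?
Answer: 48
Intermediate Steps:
c(l, C) = -2 (c(l, C) = 0 - 2 = -2)
T = -6 (T = -2 - 4 = -6)
(4*c(-1, -4/7))*T = (4*(-2))*(-6) = -8*(-6) = 48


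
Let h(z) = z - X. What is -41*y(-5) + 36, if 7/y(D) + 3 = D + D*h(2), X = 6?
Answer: 145/12 ≈ 12.083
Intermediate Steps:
h(z) = -6 + z (h(z) = z - 1*6 = z - 6 = -6 + z)
y(D) = 7/(-3 - 3*D) (y(D) = 7/(-3 + (D + D*(-6 + 2))) = 7/(-3 + (D + D*(-4))) = 7/(-3 + (D - 4*D)) = 7/(-3 - 3*D))
-41*y(-5) + 36 = -(-287)/(3 + 3*(-5)) + 36 = -(-287)/(3 - 15) + 36 = -(-287)/(-12) + 36 = -(-287)*(-1)/12 + 36 = -41*7/12 + 36 = -287/12 + 36 = 145/12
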